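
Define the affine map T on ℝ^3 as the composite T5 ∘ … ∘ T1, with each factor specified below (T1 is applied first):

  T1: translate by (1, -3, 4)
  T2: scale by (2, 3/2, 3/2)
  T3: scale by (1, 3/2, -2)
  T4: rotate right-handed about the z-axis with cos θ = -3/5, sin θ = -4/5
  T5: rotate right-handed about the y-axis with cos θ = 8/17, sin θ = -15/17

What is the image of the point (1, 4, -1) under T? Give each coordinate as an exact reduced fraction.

T1 translate by (1, -3, 4): (1, 4, -1) → (2, 1, 3)
T2 scale by (2, 3/2, 3/2): (2, 1, 3) → (4, 3/2, 9/2)
T3 scale by (1, 3/2, -2): (4, 3/2, 9/2) → (4, 9/4, -9)
T4 rotate right-handed about the z-axis with cos θ = -3/5, sin θ = -4/5: (4, 9/4, -9) → (-3/5, -91/20, -9)
T5 rotate right-handed about the y-axis with cos θ = 8/17, sin θ = -15/17: (-3/5, -91/20, -9) → (651/85, -91/20, -81/17)

T(p) = (651/85, -91/20, -81/17)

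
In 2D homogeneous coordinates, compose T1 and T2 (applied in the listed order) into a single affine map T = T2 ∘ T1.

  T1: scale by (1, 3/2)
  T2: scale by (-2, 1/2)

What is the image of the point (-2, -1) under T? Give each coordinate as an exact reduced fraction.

T(p) = (4, -3/4)

T1 scale by (1, 3/2): (-2, -1) → (-2, -3/2)
T2 scale by (-2, 1/2): (-2, -3/2) → (4, -3/4)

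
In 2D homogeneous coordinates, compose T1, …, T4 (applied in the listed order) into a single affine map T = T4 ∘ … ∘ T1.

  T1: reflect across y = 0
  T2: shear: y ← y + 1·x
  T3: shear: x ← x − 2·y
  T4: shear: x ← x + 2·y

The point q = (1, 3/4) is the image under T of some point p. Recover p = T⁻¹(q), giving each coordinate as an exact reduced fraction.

p = (1, 1/4)

T1 = [1 0 0; 0 -1 0; 0 0 1]
T2·T1 = [1 0 0; 1 -1 0; 0 0 1]
T3·…·T1 = [-1 2 0; 1 -1 0; 0 0 1]
T4·…·T1 = [1 0 0; 1 -1 0; 0 0 1]
det M = -1; M⁻¹ = [1 0 0; 1 -1 0; 0 0 1]
M⁻¹ · (1, 3/4)ᵀ = (1, 1/4)ᵀ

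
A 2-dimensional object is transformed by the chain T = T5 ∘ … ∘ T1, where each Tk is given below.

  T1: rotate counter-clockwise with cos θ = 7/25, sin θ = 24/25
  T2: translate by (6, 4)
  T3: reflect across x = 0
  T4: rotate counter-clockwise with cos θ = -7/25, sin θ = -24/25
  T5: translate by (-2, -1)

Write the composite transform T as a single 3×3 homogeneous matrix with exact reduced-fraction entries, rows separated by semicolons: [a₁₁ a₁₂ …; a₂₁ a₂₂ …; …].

T = [1 0 88/25; 0 -1 91/25; 0 0 1]

T1 = [7/25 -24/25 0; 24/25 7/25 0; 0 0 1]
T2·T1 = [7/25 -24/25 6; 24/25 7/25 4; 0 0 1]
T3·…·T1 = [-7/25 24/25 -6; 24/25 7/25 4; 0 0 1]
T4·…·T1 = [1 0 138/25; 0 -1 116/25; 0 0 1]
T5·…·T1 = [1 0 88/25; 0 -1 91/25; 0 0 1]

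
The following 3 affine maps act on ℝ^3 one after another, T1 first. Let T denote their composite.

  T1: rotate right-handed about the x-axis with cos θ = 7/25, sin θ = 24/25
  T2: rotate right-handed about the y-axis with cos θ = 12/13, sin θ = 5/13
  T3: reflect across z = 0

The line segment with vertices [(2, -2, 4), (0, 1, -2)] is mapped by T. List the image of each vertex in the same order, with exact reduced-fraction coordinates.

T1 rotate right-handed about the x-axis with cos θ = 7/25, sin θ = 24/25: (2, -2, 4) → (2, -22/5, -4/5); (0, 1, -2) → (0, 11/5, 2/5)
T2 rotate right-handed about the y-axis with cos θ = 12/13, sin θ = 5/13: (2, -22/5, -4/5) → (20/13, -22/5, -98/65); (0, 11/5, 2/5) → (2/13, 11/5, 24/65)
T3 reflect across z = 0: (20/13, -22/5, -98/65) → (20/13, -22/5, 98/65); (2/13, 11/5, 24/65) → (2/13, 11/5, -24/65)

image vertices: (20/13, -22/5, 98/65), (2/13, 11/5, -24/65)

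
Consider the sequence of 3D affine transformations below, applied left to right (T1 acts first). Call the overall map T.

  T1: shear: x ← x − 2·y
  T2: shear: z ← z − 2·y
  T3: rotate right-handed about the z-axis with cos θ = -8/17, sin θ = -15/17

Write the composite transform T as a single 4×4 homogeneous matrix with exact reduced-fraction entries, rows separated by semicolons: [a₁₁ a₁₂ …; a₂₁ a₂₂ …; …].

T = [-8/17 31/17 0 0; -15/17 22/17 0 0; 0 -2 1 0; 0 0 0 1]

T1 = [1 -2 0 0; 0 1 0 0; 0 0 1 0; 0 0 0 1]
T2·T1 = [1 -2 0 0; 0 1 0 0; 0 -2 1 0; 0 0 0 1]
T3·…·T1 = [-8/17 31/17 0 0; -15/17 22/17 0 0; 0 -2 1 0; 0 0 0 1]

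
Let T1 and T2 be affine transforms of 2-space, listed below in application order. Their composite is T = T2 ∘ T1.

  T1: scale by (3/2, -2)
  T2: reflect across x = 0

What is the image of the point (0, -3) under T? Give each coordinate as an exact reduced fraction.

T1 scale by (3/2, -2): (0, -3) → (0, 6)
T2 reflect across x = 0: (0, 6) → (0, 6)

T(p) = (0, 6)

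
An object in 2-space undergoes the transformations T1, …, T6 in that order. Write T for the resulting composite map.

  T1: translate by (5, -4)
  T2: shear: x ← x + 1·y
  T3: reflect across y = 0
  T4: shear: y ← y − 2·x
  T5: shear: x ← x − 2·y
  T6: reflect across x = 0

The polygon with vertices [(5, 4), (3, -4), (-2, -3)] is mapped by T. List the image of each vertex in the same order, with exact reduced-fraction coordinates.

image vertices: (-50, -20), (16, 8), (34, 15)

T1 translate by (5, -4): (5, 4) → (10, 0); (3, -4) → (8, -8); (-2, -3) → (3, -7)
T2 shear: x ← x + 1·y: (10, 0) → (10, 0); (8, -8) → (0, -8); (3, -7) → (-4, -7)
T3 reflect across y = 0: (10, 0) → (10, 0); (0, -8) → (0, 8); (-4, -7) → (-4, 7)
T4 shear: y ← y − 2·x: (10, 0) → (10, -20); (0, 8) → (0, 8); (-4, 7) → (-4, 15)
T5 shear: x ← x − 2·y: (10, -20) → (50, -20); (0, 8) → (-16, 8); (-4, 15) → (-34, 15)
T6 reflect across x = 0: (50, -20) → (-50, -20); (-16, 8) → (16, 8); (-34, 15) → (34, 15)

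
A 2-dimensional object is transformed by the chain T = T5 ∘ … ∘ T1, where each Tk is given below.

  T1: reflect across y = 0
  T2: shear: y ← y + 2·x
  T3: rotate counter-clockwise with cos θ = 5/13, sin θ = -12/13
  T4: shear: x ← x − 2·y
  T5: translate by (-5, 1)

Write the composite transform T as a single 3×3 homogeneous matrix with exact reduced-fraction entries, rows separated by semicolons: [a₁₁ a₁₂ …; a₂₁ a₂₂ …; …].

T = [33/13 -2/13 -5; -2/13 -5/13 1; 0 0 1]

T1 = [1 0 0; 0 -1 0; 0 0 1]
T2·T1 = [1 0 0; 2 -1 0; 0 0 1]
T3·…·T1 = [29/13 -12/13 0; -2/13 -5/13 0; 0 0 1]
T4·…·T1 = [33/13 -2/13 0; -2/13 -5/13 0; 0 0 1]
T5·…·T1 = [33/13 -2/13 -5; -2/13 -5/13 1; 0 0 1]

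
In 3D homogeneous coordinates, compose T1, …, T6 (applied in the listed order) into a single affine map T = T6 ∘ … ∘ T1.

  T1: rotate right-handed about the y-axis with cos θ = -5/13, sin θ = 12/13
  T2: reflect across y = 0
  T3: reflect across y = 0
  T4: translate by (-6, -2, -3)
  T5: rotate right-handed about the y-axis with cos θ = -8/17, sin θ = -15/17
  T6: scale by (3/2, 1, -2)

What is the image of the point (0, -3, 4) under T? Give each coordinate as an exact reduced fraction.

T(p) = (3375/442, -5, -44/221)

T1 rotate right-handed about the y-axis with cos θ = -5/13, sin θ = 12/13: (0, -3, 4) → (48/13, -3, -20/13)
T2 reflect across y = 0: (48/13, -3, -20/13) → (48/13, 3, -20/13)
T3 reflect across y = 0: (48/13, 3, -20/13) → (48/13, -3, -20/13)
T4 translate by (-6, -2, -3): (48/13, -3, -20/13) → (-30/13, -5, -59/13)
T5 rotate right-handed about the y-axis with cos θ = -8/17, sin θ = -15/17: (-30/13, -5, -59/13) → (1125/221, -5, 22/221)
T6 scale by (3/2, 1, -2): (1125/221, -5, 22/221) → (3375/442, -5, -44/221)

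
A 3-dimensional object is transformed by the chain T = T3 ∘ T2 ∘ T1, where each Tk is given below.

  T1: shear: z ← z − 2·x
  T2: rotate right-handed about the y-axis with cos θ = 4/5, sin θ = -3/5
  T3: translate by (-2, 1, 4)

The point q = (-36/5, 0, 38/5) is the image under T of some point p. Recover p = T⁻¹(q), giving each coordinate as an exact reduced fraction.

T1 = [1 0 0 0; 0 1 0 0; -2 0 1 0; 0 0 0 1]
T2·T1 = [2 0 -3/5 0; 0 1 0 0; -1 0 4/5 0; 0 0 0 1]
T3·…·T1 = [2 0 -3/5 -2; 0 1 0 1; -1 0 4/5 4; 0 0 0 1]
det M = 1; M⁻¹ = [4/5 0 3/5 -4/5; 0 1 0 -1; 1 0 2 -6; 0 0 0 1]
M⁻¹ · (-36/5, 0, 38/5)ᵀ = (-2, -1, 2)ᵀ

p = (-2, -1, 2)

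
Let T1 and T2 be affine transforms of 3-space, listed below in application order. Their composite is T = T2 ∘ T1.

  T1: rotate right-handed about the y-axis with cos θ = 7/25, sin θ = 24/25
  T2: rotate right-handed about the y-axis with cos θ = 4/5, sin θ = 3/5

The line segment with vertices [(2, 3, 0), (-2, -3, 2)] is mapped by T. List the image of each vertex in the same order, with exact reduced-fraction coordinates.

image vertices: (-88/125, 3, -234/125), (322/125, -3, 146/125)

T1 rotate right-handed about the y-axis with cos θ = 7/25, sin θ = 24/25: (2, 3, 0) → (14/25, 3, -48/25); (-2, -3, 2) → (34/25, -3, 62/25)
T2 rotate right-handed about the y-axis with cos θ = 4/5, sin θ = 3/5: (14/25, 3, -48/25) → (-88/125, 3, -234/125); (34/25, -3, 62/25) → (322/125, -3, 146/125)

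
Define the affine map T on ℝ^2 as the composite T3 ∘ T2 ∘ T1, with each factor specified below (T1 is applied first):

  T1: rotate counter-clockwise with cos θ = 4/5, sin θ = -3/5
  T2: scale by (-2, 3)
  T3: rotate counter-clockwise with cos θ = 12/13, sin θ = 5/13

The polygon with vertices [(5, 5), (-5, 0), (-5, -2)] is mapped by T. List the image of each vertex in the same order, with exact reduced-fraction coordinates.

image vertices: (-183/13, -34/13), (51/13, 148/13), (519/65, 512/65)

T1 rotate counter-clockwise with cos θ = 4/5, sin θ = -3/5: (5, 5) → (7, 1); (-5, 0) → (-4, 3); (-5, -2) → (-26/5, 7/5)
T2 scale by (-2, 3): (7, 1) → (-14, 3); (-4, 3) → (8, 9); (-26/5, 7/5) → (52/5, 21/5)
T3 rotate counter-clockwise with cos θ = 12/13, sin θ = 5/13: (-14, 3) → (-183/13, -34/13); (8, 9) → (51/13, 148/13); (52/5, 21/5) → (519/65, 512/65)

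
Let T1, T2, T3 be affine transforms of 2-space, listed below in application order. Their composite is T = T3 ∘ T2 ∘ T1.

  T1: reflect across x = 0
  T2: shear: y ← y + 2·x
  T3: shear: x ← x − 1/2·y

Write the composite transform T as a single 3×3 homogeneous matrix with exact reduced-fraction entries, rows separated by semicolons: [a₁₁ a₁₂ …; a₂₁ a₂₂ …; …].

T1 = [-1 0 0; 0 1 0; 0 0 1]
T2·T1 = [-1 0 0; -2 1 0; 0 0 1]
T3·…·T1 = [0 -1/2 0; -2 1 0; 0 0 1]

T = [0 -1/2 0; -2 1 0; 0 0 1]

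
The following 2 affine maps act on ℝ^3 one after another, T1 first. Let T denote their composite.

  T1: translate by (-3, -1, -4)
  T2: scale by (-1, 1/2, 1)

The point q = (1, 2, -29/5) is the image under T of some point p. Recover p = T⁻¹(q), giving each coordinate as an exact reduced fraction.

p = (2, 5, -9/5)

T1 = [1 0 0 -3; 0 1 0 -1; 0 0 1 -4; 0 0 0 1]
T2·T1 = [-1 0 0 3; 0 1/2 0 -1/2; 0 0 1 -4; 0 0 0 1]
det M = -1/2; M⁻¹ = [-1 0 0 3; 0 2 0 1; 0 0 1 4; 0 0 0 1]
M⁻¹ · (1, 2, -29/5)ᵀ = (2, 5, -9/5)ᵀ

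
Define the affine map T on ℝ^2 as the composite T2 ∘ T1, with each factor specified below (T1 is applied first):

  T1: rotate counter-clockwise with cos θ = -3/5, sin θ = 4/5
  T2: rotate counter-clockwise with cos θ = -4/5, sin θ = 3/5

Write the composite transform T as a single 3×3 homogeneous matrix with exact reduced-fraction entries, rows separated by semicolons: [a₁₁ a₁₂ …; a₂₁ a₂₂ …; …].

T = [0 1 0; -1 0 0; 0 0 1]

T1 = [-3/5 -4/5 0; 4/5 -3/5 0; 0 0 1]
T2·T1 = [0 1 0; -1 0 0; 0 0 1]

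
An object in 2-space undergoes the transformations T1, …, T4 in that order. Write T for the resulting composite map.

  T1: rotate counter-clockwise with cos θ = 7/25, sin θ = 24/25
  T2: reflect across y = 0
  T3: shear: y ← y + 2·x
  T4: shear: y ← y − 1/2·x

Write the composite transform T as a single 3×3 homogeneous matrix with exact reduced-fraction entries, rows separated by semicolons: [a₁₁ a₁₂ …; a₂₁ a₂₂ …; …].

T = [7/25 -24/25 0; -27/50 -43/25 0; 0 0 1]

T1 = [7/25 -24/25 0; 24/25 7/25 0; 0 0 1]
T2·T1 = [7/25 -24/25 0; -24/25 -7/25 0; 0 0 1]
T3·…·T1 = [7/25 -24/25 0; -2/5 -11/5 0; 0 0 1]
T4·…·T1 = [7/25 -24/25 0; -27/50 -43/25 0; 0 0 1]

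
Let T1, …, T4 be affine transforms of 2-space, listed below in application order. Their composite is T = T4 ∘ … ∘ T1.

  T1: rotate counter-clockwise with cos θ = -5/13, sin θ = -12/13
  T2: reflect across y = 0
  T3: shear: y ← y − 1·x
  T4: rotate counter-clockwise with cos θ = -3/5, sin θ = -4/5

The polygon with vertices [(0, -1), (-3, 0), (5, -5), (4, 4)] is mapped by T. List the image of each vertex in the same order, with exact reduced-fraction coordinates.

image vertices: (64/65, 27/65), (-249/65, 93/65), (147/13, -4/13), (76/65, -232/65)

T1 rotate counter-clockwise with cos θ = -5/13, sin θ = -12/13: (0, -1) → (-12/13, 5/13); (-3, 0) → (15/13, 36/13); (5, -5) → (-85/13, -35/13); (4, 4) → (28/13, -68/13)
T2 reflect across y = 0: (-12/13, 5/13) → (-12/13, -5/13); (15/13, 36/13) → (15/13, -36/13); (-85/13, -35/13) → (-85/13, 35/13); (28/13, -68/13) → (28/13, 68/13)
T3 shear: y ← y − 1·x: (-12/13, -5/13) → (-12/13, 7/13); (15/13, -36/13) → (15/13, -51/13); (-85/13, 35/13) → (-85/13, 120/13); (28/13, 68/13) → (28/13, 40/13)
T4 rotate counter-clockwise with cos θ = -3/5, sin θ = -4/5: (-12/13, 7/13) → (64/65, 27/65); (15/13, -51/13) → (-249/65, 93/65); (-85/13, 120/13) → (147/13, -4/13); (28/13, 40/13) → (76/65, -232/65)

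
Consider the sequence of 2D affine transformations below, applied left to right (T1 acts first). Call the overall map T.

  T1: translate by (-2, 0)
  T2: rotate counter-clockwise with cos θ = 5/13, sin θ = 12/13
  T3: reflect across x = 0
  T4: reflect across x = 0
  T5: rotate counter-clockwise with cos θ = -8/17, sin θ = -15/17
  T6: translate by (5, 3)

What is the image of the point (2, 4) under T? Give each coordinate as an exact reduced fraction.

T1 translate by (-2, 0): (2, 4) → (0, 4)
T2 rotate counter-clockwise with cos θ = 5/13, sin θ = 12/13: (0, 4) → (-48/13, 20/13)
T3 reflect across x = 0: (-48/13, 20/13) → (48/13, 20/13)
T4 reflect across x = 0: (48/13, 20/13) → (-48/13, 20/13)
T5 rotate counter-clockwise with cos θ = -8/17, sin θ = -15/17: (-48/13, 20/13) → (684/221, 560/221)
T6 translate by (5, 3): (684/221, 560/221) → (1789/221, 1223/221)

T(p) = (1789/221, 1223/221)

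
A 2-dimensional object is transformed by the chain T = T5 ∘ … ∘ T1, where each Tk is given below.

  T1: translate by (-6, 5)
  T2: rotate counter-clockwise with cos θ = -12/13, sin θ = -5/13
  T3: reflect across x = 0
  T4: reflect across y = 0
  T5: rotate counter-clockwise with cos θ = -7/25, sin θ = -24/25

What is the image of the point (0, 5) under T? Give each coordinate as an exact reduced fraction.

T1 translate by (-6, 5): (0, 5) → (-6, 10)
T2 rotate counter-clockwise with cos θ = -12/13, sin θ = -5/13: (-6, 10) → (122/13, -90/13)
T3 reflect across x = 0: (122/13, -90/13) → (-122/13, -90/13)
T4 reflect across y = 0: (-122/13, -90/13) → (-122/13, 90/13)
T5 rotate counter-clockwise with cos θ = -7/25, sin θ = -24/25: (-122/13, 90/13) → (3014/325, 2298/325)

T(p) = (3014/325, 2298/325)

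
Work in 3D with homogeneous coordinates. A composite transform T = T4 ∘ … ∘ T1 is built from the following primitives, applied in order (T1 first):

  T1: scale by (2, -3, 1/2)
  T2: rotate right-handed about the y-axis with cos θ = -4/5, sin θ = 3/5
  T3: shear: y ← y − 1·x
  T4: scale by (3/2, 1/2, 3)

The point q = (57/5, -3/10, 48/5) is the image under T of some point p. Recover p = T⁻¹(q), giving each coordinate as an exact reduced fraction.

p = (-4, -7/3, 4)

T1 = [2 0 0 0; 0 -3 0 0; 0 0 1/2 0; 0 0 0 1]
T2·T1 = [-8/5 0 3/10 0; 0 -3 0 0; -6/5 0 -2/5 0; 0 0 0 1]
T3·…·T1 = [-8/5 0 3/10 0; 8/5 -3 -3/10 0; -6/5 0 -2/5 0; 0 0 0 1]
T4·…·T1 = [-12/5 0 9/20 0; 4/5 -3/2 -3/20 0; -18/5 0 -6/5 0; 0 0 0 1]
det M = -27/4; M⁻¹ = [-4/15 0 -1/10 0; -2/9 -2/3 0 0; 4/5 0 -8/15 0; 0 0 0 1]
M⁻¹ · (57/5, -3/10, 48/5)ᵀ = (-4, -7/3, 4)ᵀ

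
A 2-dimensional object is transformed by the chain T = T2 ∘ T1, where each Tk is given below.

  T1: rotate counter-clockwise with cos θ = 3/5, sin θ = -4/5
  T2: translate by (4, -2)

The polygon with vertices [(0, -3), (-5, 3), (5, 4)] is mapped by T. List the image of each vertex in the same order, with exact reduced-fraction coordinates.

T1 rotate counter-clockwise with cos θ = 3/5, sin θ = -4/5: (0, -3) → (-12/5, -9/5); (-5, 3) → (-3/5, 29/5); (5, 4) → (31/5, -8/5)
T2 translate by (4, -2): (-12/5, -9/5) → (8/5, -19/5); (-3/5, 29/5) → (17/5, 19/5); (31/5, -8/5) → (51/5, -18/5)

image vertices: (8/5, -19/5), (17/5, 19/5), (51/5, -18/5)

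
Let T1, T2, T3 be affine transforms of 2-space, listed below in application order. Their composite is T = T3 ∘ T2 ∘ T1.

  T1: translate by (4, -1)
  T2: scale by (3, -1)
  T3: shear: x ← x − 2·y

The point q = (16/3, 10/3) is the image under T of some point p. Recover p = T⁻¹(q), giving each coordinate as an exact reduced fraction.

p = (0, -7/3)

T1 = [1 0 4; 0 1 -1; 0 0 1]
T2·T1 = [3 0 12; 0 -1 1; 0 0 1]
T3·…·T1 = [3 2 10; 0 -1 1; 0 0 1]
det M = -3; M⁻¹ = [1/3 2/3 -4; 0 -1 1; 0 0 1]
M⁻¹ · (16/3, 10/3)ᵀ = (0, -7/3)ᵀ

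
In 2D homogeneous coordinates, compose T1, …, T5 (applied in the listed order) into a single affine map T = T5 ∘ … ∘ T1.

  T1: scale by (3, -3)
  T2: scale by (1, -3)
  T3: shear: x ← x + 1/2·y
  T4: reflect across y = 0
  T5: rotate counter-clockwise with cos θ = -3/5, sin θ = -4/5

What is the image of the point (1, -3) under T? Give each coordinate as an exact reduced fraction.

T1 scale by (3, -3): (1, -3) → (3, 9)
T2 scale by (1, -3): (3, 9) → (3, -27)
T3 shear: x ← x + 1/2·y: (3, -27) → (-21/2, -27)
T4 reflect across y = 0: (-21/2, -27) → (-21/2, 27)
T5 rotate counter-clockwise with cos θ = -3/5, sin θ = -4/5: (-21/2, 27) → (279/10, -39/5)

T(p) = (279/10, -39/5)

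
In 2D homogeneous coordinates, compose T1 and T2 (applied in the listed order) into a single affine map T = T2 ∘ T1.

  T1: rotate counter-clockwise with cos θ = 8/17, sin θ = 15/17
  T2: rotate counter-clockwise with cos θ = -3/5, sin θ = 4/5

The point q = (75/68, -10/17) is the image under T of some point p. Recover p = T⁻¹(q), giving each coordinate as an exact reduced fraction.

p = (-1, 3/4)

T1 = [8/17 -15/17 0; 15/17 8/17 0; 0 0 1]
T2·T1 = [-84/85 13/85 0; -13/85 -84/85 0; 0 0 1]
det M = 1; M⁻¹ = [-84/85 -13/85 0; 13/85 -84/85 0; 0 0 1]
M⁻¹ · (75/68, -10/17)ᵀ = (-1, 3/4)ᵀ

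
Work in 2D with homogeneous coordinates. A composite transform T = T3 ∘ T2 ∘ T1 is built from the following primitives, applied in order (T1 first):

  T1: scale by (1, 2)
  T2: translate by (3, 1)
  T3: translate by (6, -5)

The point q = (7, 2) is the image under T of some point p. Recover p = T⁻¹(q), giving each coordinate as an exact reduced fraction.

p = (-2, 3)

T1 = [1 0 0; 0 2 0; 0 0 1]
T2·T1 = [1 0 3; 0 2 1; 0 0 1]
T3·…·T1 = [1 0 9; 0 2 -4; 0 0 1]
det M = 2; M⁻¹ = [1 0 -9; 0 1/2 2; 0 0 1]
M⁻¹ · (7, 2)ᵀ = (-2, 3)ᵀ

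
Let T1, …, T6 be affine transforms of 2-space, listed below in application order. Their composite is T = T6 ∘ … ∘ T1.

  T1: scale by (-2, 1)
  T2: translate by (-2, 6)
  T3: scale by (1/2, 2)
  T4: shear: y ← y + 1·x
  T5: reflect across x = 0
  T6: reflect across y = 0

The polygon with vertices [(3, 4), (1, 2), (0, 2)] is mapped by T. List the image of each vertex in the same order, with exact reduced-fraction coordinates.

T1 scale by (-2, 1): (3, 4) → (-6, 4); (1, 2) → (-2, 2); (0, 2) → (0, 2)
T2 translate by (-2, 6): (-6, 4) → (-8, 10); (-2, 2) → (-4, 8); (0, 2) → (-2, 8)
T3 scale by (1/2, 2): (-8, 10) → (-4, 20); (-4, 8) → (-2, 16); (-2, 8) → (-1, 16)
T4 shear: y ← y + 1·x: (-4, 20) → (-4, 16); (-2, 16) → (-2, 14); (-1, 16) → (-1, 15)
T5 reflect across x = 0: (-4, 16) → (4, 16); (-2, 14) → (2, 14); (-1, 15) → (1, 15)
T6 reflect across y = 0: (4, 16) → (4, -16); (2, 14) → (2, -14); (1, 15) → (1, -15)

image vertices: (4, -16), (2, -14), (1, -15)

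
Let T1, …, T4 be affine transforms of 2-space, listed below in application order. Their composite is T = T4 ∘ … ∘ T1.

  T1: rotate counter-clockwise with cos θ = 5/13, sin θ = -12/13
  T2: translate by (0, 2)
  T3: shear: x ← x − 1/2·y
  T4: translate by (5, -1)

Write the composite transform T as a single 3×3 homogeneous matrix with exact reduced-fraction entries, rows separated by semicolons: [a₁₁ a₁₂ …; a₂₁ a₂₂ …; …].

T = [11/13 19/26 4; -12/13 5/13 1; 0 0 1]

T1 = [5/13 12/13 0; -12/13 5/13 0; 0 0 1]
T2·T1 = [5/13 12/13 0; -12/13 5/13 2; 0 0 1]
T3·…·T1 = [11/13 19/26 -1; -12/13 5/13 2; 0 0 1]
T4·…·T1 = [11/13 19/26 4; -12/13 5/13 1; 0 0 1]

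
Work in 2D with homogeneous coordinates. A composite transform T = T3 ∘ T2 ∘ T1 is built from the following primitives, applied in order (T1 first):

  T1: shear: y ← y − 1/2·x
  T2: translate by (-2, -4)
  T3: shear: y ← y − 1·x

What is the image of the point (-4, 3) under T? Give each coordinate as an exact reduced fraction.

T1 shear: y ← y − 1/2·x: (-4, 3) → (-4, 5)
T2 translate by (-2, -4): (-4, 5) → (-6, 1)
T3 shear: y ← y − 1·x: (-6, 1) → (-6, 7)

T(p) = (-6, 7)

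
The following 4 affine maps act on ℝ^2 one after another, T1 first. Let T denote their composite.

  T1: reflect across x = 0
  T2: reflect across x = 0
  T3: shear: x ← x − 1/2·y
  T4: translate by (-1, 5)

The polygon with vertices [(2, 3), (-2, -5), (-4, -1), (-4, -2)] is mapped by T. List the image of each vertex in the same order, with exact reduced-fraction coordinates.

image vertices: (-1/2, 8), (-1/2, 0), (-9/2, 4), (-4, 3)

T1 reflect across x = 0: (2, 3) → (-2, 3); (-2, -5) → (2, -5); (-4, -1) → (4, -1); (-4, -2) → (4, -2)
T2 reflect across x = 0: (-2, 3) → (2, 3); (2, -5) → (-2, -5); (4, -1) → (-4, -1); (4, -2) → (-4, -2)
T3 shear: x ← x − 1/2·y: (2, 3) → (1/2, 3); (-2, -5) → (1/2, -5); (-4, -1) → (-7/2, -1); (-4, -2) → (-3, -2)
T4 translate by (-1, 5): (1/2, 3) → (-1/2, 8); (1/2, -5) → (-1/2, 0); (-7/2, -1) → (-9/2, 4); (-3, -2) → (-4, 3)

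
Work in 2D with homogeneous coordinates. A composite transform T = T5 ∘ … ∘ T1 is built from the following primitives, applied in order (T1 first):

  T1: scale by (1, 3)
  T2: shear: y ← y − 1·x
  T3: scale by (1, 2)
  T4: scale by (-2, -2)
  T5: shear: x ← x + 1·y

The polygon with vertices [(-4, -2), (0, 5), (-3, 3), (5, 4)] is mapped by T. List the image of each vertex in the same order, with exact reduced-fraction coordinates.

T1 scale by (1, 3): (-4, -2) → (-4, -6); (0, 5) → (0, 15); (-3, 3) → (-3, 9); (5, 4) → (5, 12)
T2 shear: y ← y − 1·x: (-4, -6) → (-4, -2); (0, 15) → (0, 15); (-3, 9) → (-3, 12); (5, 12) → (5, 7)
T3 scale by (1, 2): (-4, -2) → (-4, -4); (0, 15) → (0, 30); (-3, 12) → (-3, 24); (5, 7) → (5, 14)
T4 scale by (-2, -2): (-4, -4) → (8, 8); (0, 30) → (0, -60); (-3, 24) → (6, -48); (5, 14) → (-10, -28)
T5 shear: x ← x + 1·y: (8, 8) → (16, 8); (0, -60) → (-60, -60); (6, -48) → (-42, -48); (-10, -28) → (-38, -28)

image vertices: (16, 8), (-60, -60), (-42, -48), (-38, -28)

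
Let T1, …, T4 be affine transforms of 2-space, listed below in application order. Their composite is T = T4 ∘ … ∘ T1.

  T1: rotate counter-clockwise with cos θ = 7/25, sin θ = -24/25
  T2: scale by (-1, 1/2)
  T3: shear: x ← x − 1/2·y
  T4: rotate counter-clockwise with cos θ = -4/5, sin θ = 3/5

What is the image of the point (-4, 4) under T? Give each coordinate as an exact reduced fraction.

T1 rotate counter-clockwise with cos θ = 7/25, sin θ = -24/25: (-4, 4) → (68/25, 124/25)
T2 scale by (-1, 1/2): (68/25, 124/25) → (-68/25, 62/25)
T3 shear: x ← x − 1/2·y: (-68/25, 62/25) → (-99/25, 62/25)
T4 rotate counter-clockwise with cos θ = -4/5, sin θ = 3/5: (-99/25, 62/25) → (42/25, -109/25)

T(p) = (42/25, -109/25)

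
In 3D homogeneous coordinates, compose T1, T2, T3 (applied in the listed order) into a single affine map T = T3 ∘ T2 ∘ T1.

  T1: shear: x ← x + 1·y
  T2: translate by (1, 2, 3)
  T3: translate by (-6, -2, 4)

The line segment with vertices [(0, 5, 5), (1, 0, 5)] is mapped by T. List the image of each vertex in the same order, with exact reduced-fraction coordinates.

T1 shear: x ← x + 1·y: (0, 5, 5) → (5, 5, 5); (1, 0, 5) → (1, 0, 5)
T2 translate by (1, 2, 3): (5, 5, 5) → (6, 7, 8); (1, 0, 5) → (2, 2, 8)
T3 translate by (-6, -2, 4): (6, 7, 8) → (0, 5, 12); (2, 2, 8) → (-4, 0, 12)

image vertices: (0, 5, 12), (-4, 0, 12)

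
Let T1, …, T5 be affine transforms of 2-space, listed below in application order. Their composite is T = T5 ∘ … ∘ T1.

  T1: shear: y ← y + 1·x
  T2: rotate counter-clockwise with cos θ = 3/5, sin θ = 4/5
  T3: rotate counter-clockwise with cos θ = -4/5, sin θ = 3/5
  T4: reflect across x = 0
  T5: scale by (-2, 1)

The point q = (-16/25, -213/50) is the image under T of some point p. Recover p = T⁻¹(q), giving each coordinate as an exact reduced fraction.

T1 = [1 0 0; 1 1 0; 0 0 1]
T2·T1 = [-1/5 -4/5 0; 7/5 3/5 0; 0 0 1]
T3·…·T1 = [-17/25 7/25 0; -31/25 -24/25 0; 0 0 1]
T4·…·T1 = [17/25 -7/25 0; -31/25 -24/25 0; 0 0 1]
T5·…·T1 = [-34/25 14/25 0; -31/25 -24/25 0; 0 0 1]
det M = 2; M⁻¹ = [-12/25 -7/25 0; 31/50 -17/25 0; 0 0 1]
M⁻¹ · (-16/25, -213/50)ᵀ = (3/2, 5/2)ᵀ

p = (3/2, 5/2)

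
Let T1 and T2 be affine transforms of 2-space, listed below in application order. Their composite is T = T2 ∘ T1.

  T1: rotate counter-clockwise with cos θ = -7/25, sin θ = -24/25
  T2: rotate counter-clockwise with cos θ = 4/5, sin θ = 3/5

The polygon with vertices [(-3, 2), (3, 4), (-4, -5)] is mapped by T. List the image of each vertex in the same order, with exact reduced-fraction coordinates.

T1 rotate counter-clockwise with cos θ = -7/25, sin θ = -24/25: (-3, 2) → (69/25, 58/25); (3, 4) → (3, -4); (-4, -5) → (-92/25, 131/25)
T2 rotate counter-clockwise with cos θ = 4/5, sin θ = 3/5: (69/25, 58/25) → (102/125, 439/125); (3, -4) → (24/5, -7/5); (-92/25, 131/25) → (-761/125, 248/125)

image vertices: (102/125, 439/125), (24/5, -7/5), (-761/125, 248/125)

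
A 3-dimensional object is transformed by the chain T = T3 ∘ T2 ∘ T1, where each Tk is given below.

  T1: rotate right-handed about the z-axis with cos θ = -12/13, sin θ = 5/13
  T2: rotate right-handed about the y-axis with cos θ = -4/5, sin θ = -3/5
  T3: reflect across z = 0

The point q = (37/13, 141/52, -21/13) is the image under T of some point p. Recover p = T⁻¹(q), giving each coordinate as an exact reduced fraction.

p = (9/4, -2, -3)

T1 = [-12/13 -5/13 0 0; 5/13 -12/13 0 0; 0 0 1 0; 0 0 0 1]
T2·T1 = [48/65 4/13 -3/5 0; 5/13 -12/13 0 0; -36/65 -3/13 -4/5 0; 0 0 0 1]
T3·…·T1 = [48/65 4/13 -3/5 0; 5/13 -12/13 0 0; 36/65 3/13 4/5 0; 0 0 0 1]
det M = -1; M⁻¹ = [48/65 5/13 36/65 0; 4/13 -12/13 3/13 0; -3/5 0 4/5 0; 0 0 0 1]
M⁻¹ · (37/13, 141/52, -21/13)ᵀ = (9/4, -2, -3)ᵀ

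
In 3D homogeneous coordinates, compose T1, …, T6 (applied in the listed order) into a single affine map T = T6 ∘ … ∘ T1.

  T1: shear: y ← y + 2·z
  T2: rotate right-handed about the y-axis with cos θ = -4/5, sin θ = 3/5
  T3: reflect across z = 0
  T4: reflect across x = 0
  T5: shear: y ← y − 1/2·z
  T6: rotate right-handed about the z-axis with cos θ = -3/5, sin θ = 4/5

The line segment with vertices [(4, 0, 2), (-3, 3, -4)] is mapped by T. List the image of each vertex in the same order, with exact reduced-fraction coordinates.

T1 shear: y ← y + 2·z: (4, 0, 2) → (4, 4, 2); (-3, 3, -4) → (-3, -5, -4)
T2 rotate right-handed about the y-axis with cos θ = -4/5, sin θ = 3/5: (4, 4, 2) → (-2, 4, -4); (-3, -5, -4) → (0, -5, 5)
T3 reflect across z = 0: (-2, 4, -4) → (-2, 4, 4); (0, -5, 5) → (0, -5, -5)
T4 reflect across x = 0: (-2, 4, 4) → (2, 4, 4); (0, -5, -5) → (0, -5, -5)
T5 shear: y ← y − 1/2·z: (2, 4, 4) → (2, 2, 4); (0, -5, -5) → (0, -5/2, -5)
T6 rotate right-handed about the z-axis with cos θ = -3/5, sin θ = 4/5: (2, 2, 4) → (-14/5, 2/5, 4); (0, -5/2, -5) → (2, 3/2, -5)

image vertices: (-14/5, 2/5, 4), (2, 3/2, -5)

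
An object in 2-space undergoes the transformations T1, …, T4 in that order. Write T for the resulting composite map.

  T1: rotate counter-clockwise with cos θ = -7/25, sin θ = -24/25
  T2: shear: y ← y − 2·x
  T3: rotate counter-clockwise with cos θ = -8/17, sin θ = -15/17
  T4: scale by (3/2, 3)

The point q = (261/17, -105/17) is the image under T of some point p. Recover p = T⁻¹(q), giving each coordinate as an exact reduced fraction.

T1 = [-7/25 24/25 0; -24/25 -7/25 0; 0 0 1]
T2·T1 = [-7/25 24/25 0; -2/5 -11/5 0; 0 0 1]
T3·…·T1 = [-94/425 -1017/425 0; 37/85 16/85 0; 0 0 1]
T4·…·T1 = [-141/425 -3051/850 0; 111/85 48/85 0; 0 0 1]
det M = 9/2; M⁻¹ = [32/255 339/425 0; -74/255 -94/1275 0; 0 0 1]
M⁻¹ · (261/17, -105/17)ᵀ = (-3, -4)ᵀ

p = (-3, -4)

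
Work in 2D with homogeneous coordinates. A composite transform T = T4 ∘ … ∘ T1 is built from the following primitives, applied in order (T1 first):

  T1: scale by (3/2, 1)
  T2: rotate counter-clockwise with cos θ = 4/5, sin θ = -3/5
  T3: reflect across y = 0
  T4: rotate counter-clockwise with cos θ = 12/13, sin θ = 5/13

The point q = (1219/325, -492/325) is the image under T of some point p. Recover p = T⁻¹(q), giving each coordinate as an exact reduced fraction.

T1 = [3/2 0 0; 0 1 0; 0 0 1]
T2·T1 = [6/5 3/5 0; -9/10 4/5 0; 0 0 1]
T3·…·T1 = [6/5 3/5 0; 9/10 -4/5 0; 0 0 1]
T4·…·T1 = [99/130 56/65 0; 84/65 -33/65 0; 0 0 1]
det M = -3/2; M⁻¹ = [22/65 112/195 0; 56/65 -33/65 0; 0 0 1]
M⁻¹ · (1219/325, -492/325)ᵀ = (2/5, 4)ᵀ

p = (2/5, 4)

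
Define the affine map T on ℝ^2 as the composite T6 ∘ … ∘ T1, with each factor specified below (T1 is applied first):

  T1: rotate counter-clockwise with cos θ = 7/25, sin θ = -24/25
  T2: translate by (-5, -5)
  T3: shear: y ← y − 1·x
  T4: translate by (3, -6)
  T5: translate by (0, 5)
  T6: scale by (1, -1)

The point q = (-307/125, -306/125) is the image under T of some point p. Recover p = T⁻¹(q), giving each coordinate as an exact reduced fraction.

T1 = [7/25 24/25 0; -24/25 7/25 0; 0 0 1]
T2·T1 = [7/25 24/25 -5; -24/25 7/25 -5; 0 0 1]
T3·…·T1 = [7/25 24/25 -5; -31/25 -17/25 0; 0 0 1]
T4·…·T1 = [7/25 24/25 -2; -31/25 -17/25 -6; 0 0 1]
T5·…·T1 = [7/25 24/25 -2; -31/25 -17/25 -1; 0 0 1]
T6·…·T1 = [7/25 24/25 -2; 31/25 17/25 1; 0 0 1]
det M = -1; M⁻¹ = [-17/25 24/25 -58/25; 31/25 -7/25 69/25; 0 0 1]
M⁻¹ · (-307/125, -306/125)ᵀ = (-3, 2/5)ᵀ

p = (-3, 2/5)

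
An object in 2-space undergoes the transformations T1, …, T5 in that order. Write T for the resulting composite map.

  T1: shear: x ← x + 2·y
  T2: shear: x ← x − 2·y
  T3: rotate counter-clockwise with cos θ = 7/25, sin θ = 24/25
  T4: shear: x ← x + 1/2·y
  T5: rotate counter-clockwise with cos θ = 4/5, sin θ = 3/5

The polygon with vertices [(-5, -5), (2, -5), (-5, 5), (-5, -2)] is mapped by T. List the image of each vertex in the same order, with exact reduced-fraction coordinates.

image vertices: (99/25, -239/50), (523/125, 947/250), (-107/25, -373/50), (186/125, -698/125)

T1 shear: x ← x + 2·y: (-5, -5) → (-15, -5); (2, -5) → (-8, -5); (-5, 5) → (5, 5); (-5, -2) → (-9, -2)
T2 shear: x ← x − 2·y: (-15, -5) → (-5, -5); (-8, -5) → (2, -5); (5, 5) → (-5, 5); (-9, -2) → (-5, -2)
T3 rotate counter-clockwise with cos θ = 7/25, sin θ = 24/25: (-5, -5) → (17/5, -31/5); (2, -5) → (134/25, 13/25); (-5, 5) → (-31/5, -17/5); (-5, -2) → (13/25, -134/25)
T4 shear: x ← x + 1/2·y: (17/5, -31/5) → (3/10, -31/5); (134/25, 13/25) → (281/50, 13/25); (-31/5, -17/5) → (-79/10, -17/5); (13/25, -134/25) → (-54/25, -134/25)
T5 rotate counter-clockwise with cos θ = 4/5, sin θ = 3/5: (3/10, -31/5) → (99/25, -239/50); (281/50, 13/25) → (523/125, 947/250); (-79/10, -17/5) → (-107/25, -373/50); (-54/25, -134/25) → (186/125, -698/125)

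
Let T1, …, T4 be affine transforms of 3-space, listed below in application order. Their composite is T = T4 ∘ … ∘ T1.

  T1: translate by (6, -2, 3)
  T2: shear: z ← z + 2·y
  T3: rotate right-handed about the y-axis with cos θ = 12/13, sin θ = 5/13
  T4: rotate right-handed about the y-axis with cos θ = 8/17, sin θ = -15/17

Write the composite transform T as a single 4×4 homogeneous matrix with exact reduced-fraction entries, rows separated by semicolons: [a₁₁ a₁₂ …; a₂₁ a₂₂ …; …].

T1 = [1 0 0 6; 0 1 0 -2; 0 0 1 3; 0 0 0 1]
T2·T1 = [1 0 0 6; 0 1 0 -2; 0 2 1 -1; 0 0 0 1]
T3·…·T1 = [12/13 10/13 5/13 67/13; 0 1 0 -2; -5/13 24/13 12/13 -42/13; 0 0 0 1]
T4·…·T1 = [171/221 -280/221 -140/221 1166/221; 0 1 0 -2; 140/221 342/221 171/221 669/221; 0 0 0 1]

T = [171/221 -280/221 -140/221 1166/221; 0 1 0 -2; 140/221 342/221 171/221 669/221; 0 0 0 1]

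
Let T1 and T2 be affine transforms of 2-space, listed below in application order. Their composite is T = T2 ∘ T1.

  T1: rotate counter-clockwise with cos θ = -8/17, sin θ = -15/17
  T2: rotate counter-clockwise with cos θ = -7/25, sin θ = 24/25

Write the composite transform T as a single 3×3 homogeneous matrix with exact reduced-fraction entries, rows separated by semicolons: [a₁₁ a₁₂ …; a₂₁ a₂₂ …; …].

T1 = [-8/17 15/17 0; -15/17 -8/17 0; 0 0 1]
T2·T1 = [416/425 87/425 0; -87/425 416/425 0; 0 0 1]

T = [416/425 87/425 0; -87/425 416/425 0; 0 0 1]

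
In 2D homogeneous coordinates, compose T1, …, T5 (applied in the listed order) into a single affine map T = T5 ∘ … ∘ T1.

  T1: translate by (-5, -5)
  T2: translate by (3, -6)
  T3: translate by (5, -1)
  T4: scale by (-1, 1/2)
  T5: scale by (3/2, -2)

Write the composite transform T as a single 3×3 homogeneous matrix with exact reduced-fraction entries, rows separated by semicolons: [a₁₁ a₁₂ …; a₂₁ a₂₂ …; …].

T = [-3/2 0 -9/2; 0 -1 12; 0 0 1]

T1 = [1 0 -5; 0 1 -5; 0 0 1]
T2·T1 = [1 0 -2; 0 1 -11; 0 0 1]
T3·…·T1 = [1 0 3; 0 1 -12; 0 0 1]
T4·…·T1 = [-1 0 -3; 0 1/2 -6; 0 0 1]
T5·…·T1 = [-3/2 0 -9/2; 0 -1 12; 0 0 1]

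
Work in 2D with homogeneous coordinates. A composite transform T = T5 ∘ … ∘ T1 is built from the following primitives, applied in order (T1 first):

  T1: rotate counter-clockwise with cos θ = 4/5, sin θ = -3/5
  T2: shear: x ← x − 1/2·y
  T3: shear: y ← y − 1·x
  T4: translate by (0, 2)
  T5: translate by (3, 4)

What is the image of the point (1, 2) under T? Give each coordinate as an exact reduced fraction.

T(p) = (9/2, 11/2)

T1 rotate counter-clockwise with cos θ = 4/5, sin θ = -3/5: (1, 2) → (2, 1)
T2 shear: x ← x − 1/2·y: (2, 1) → (3/2, 1)
T3 shear: y ← y − 1·x: (3/2, 1) → (3/2, -1/2)
T4 translate by (0, 2): (3/2, -1/2) → (3/2, 3/2)
T5 translate by (3, 4): (3/2, 3/2) → (9/2, 11/2)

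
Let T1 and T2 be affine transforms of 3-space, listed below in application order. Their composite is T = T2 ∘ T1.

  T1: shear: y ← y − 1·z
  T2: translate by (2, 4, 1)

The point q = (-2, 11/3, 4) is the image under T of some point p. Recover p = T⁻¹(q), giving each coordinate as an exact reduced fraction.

T1 = [1 0 0 0; 0 1 -1 0; 0 0 1 0; 0 0 0 1]
T2·T1 = [1 0 0 2; 0 1 -1 4; 0 0 1 1; 0 0 0 1]
det M = 1; M⁻¹ = [1 0 0 -2; 0 1 1 -5; 0 0 1 -1; 0 0 0 1]
M⁻¹ · (-2, 11/3, 4)ᵀ = (-4, 8/3, 3)ᵀ

p = (-4, 8/3, 3)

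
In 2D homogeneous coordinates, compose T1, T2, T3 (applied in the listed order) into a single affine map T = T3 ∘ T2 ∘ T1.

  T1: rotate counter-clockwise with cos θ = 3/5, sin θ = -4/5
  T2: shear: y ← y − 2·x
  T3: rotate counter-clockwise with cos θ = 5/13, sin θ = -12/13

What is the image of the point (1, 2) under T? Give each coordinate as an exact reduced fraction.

T1 rotate counter-clockwise with cos θ = 3/5, sin θ = -4/5: (1, 2) → (11/5, 2/5)
T2 shear: y ← y − 2·x: (11/5, 2/5) → (11/5, -4)
T3 rotate counter-clockwise with cos θ = 5/13, sin θ = -12/13: (11/5, -4) → (-37/13, -232/65)

T(p) = (-37/13, -232/65)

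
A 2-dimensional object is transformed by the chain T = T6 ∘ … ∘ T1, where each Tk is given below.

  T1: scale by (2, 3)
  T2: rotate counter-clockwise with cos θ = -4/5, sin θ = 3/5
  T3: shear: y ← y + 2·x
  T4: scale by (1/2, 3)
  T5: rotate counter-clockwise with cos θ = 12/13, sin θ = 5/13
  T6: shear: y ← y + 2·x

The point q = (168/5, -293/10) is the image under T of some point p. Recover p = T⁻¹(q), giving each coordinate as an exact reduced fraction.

T1 = [2 0 0; 0 3 0; 0 0 1]
T2·T1 = [-8/5 -9/5 0; 6/5 -12/5 0; 0 0 1]
T3·…·T1 = [-8/5 -9/5 0; -2 -6 0; 0 0 1]
T4·…·T1 = [-4/5 -9/10 0; -6 -18 0; 0 0 1]
T5·…·T1 = [102/65 396/65 0; -76/13 -441/26 0; 0 0 1]
T6·…·T1 = [102/65 396/65 0; -176/65 -621/130 0; 0 0 1]
det M = 9; M⁻¹ = [-69/130 -44/65 0; 176/585 34/195 0; 0 0 1]
M⁻¹ · (168/5, -293/10)ᵀ = (2, 5)ᵀ

p = (2, 5)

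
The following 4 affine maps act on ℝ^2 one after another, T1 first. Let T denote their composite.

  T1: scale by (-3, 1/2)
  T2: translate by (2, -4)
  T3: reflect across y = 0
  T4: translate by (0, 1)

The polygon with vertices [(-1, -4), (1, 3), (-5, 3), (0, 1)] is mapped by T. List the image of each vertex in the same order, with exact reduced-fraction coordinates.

T1 scale by (-3, 1/2): (-1, -4) → (3, -2); (1, 3) → (-3, 3/2); (-5, 3) → (15, 3/2); (0, 1) → (0, 1/2)
T2 translate by (2, -4): (3, -2) → (5, -6); (-3, 3/2) → (-1, -5/2); (15, 3/2) → (17, -5/2); (0, 1/2) → (2, -7/2)
T3 reflect across y = 0: (5, -6) → (5, 6); (-1, -5/2) → (-1, 5/2); (17, -5/2) → (17, 5/2); (2, -7/2) → (2, 7/2)
T4 translate by (0, 1): (5, 6) → (5, 7); (-1, 5/2) → (-1, 7/2); (17, 5/2) → (17, 7/2); (2, 7/2) → (2, 9/2)

image vertices: (5, 7), (-1, 7/2), (17, 7/2), (2, 9/2)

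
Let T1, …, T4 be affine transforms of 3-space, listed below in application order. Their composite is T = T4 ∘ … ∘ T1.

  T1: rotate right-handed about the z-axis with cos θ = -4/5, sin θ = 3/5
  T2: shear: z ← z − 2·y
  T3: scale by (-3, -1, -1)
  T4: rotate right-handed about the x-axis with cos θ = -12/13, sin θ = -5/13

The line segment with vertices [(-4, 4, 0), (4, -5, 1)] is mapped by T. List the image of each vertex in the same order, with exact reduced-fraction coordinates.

image vertices: (-12/5, -616/65, 532/65), (3/5, 679/65, -548/65)

T1 rotate right-handed about the z-axis with cos θ = -4/5, sin θ = 3/5: (-4, 4, 0) → (4/5, -28/5, 0); (4, -5, 1) → (-1/5, 32/5, 1)
T2 shear: z ← z − 2·y: (4/5, -28/5, 0) → (4/5, -28/5, 56/5); (-1/5, 32/5, 1) → (-1/5, 32/5, -59/5)
T3 scale by (-3, -1, -1): (4/5, -28/5, 56/5) → (-12/5, 28/5, -56/5); (-1/5, 32/5, -59/5) → (3/5, -32/5, 59/5)
T4 rotate right-handed about the x-axis with cos θ = -12/13, sin θ = -5/13: (-12/5, 28/5, -56/5) → (-12/5, -616/65, 532/65); (3/5, -32/5, 59/5) → (3/5, 679/65, -548/65)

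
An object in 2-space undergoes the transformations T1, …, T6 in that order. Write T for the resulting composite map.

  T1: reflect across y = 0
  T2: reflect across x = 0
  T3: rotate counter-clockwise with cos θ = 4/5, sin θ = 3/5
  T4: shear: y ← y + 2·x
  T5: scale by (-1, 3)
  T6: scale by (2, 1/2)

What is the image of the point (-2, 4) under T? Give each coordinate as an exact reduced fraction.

T(p) = (-8, 9)

T1 reflect across y = 0: (-2, 4) → (-2, -4)
T2 reflect across x = 0: (-2, -4) → (2, -4)
T3 rotate counter-clockwise with cos θ = 4/5, sin θ = 3/5: (2, -4) → (4, -2)
T4 shear: y ← y + 2·x: (4, -2) → (4, 6)
T5 scale by (-1, 3): (4, 6) → (-4, 18)
T6 scale by (2, 1/2): (-4, 18) → (-8, 9)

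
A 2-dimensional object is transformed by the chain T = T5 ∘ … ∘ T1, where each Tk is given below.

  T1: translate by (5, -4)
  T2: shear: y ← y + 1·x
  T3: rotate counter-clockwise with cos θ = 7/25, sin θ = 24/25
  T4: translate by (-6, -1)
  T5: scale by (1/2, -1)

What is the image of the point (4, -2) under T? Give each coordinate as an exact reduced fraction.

T1 translate by (5, -4): (4, -2) → (9, -6)
T2 shear: y ← y + 1·x: (9, -6) → (9, 3)
T3 rotate counter-clockwise with cos θ = 7/25, sin θ = 24/25: (9, 3) → (-9/25, 237/25)
T4 translate by (-6, -1): (-9/25, 237/25) → (-159/25, 212/25)
T5 scale by (1/2, -1): (-159/25, 212/25) → (-159/50, -212/25)

T(p) = (-159/50, -212/25)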